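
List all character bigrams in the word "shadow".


Word: "shadow" (length 6)
Number of bigrams = 6 - 2 + 1 = 5
  Position 0: "sh"
  Position 1: "ha"
  Position 2: "ad"
  Position 3: "do"
  Position 4: "ow"
Bigrams = "sh", "ha", "ad", "do", "ow"


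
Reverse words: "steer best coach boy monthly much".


Original: "steer best coach boy monthly much"
Words (1..n): steer | best | coach | boy | monthly | much
Reversed (n..1): much | monthly | boy | coach | best | steer
Result = "much monthly boy coach best steer"


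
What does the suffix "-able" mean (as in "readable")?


Suffix: -able
Example: readable = read + -able
Meaning = capable of


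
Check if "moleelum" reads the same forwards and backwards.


Word: "moleelum"
Reversed: "muleelom"
Forward == Backward? moleelum != muleelom
Palindrome = No


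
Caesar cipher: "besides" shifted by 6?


Word: "besides"
Shift: 6
Each letter → (letter + shift) mod 26:
  'b' (1) + 6 = 7 → 'h'
  'e' (4) + 6 = 10 → 'k'
  's' (18) + 6 = 24 → 'y'
  'i' (8) + 6 = 14 → 'o'
  'd' (3) + 6 = 9 → 'j'
  'e' (4) + 6 = 10 → 'k'
  's' (18) + 6 = 24 → 'y'
Result = "hkyojky"


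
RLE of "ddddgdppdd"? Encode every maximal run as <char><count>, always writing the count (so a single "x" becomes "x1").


String: "ddddgdppdd"
Scanning for consecutive runs:
  'd' x 4
  'g' x 1
  'd' x 1
  'p' x 2
  'd' x 2
RLE = "d4g1d1p2d2"


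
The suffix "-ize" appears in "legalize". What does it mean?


Suffix: -ize
Example: legalize (legal + -ize)
Meaning = to make


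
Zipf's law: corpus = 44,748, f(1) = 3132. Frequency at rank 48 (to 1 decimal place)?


Zipf's law: f(r) = f(1) / r
f(1) = 3132
f(48) = 3132 / 48
= 65.3 occurrences


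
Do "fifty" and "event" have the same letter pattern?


Pattern of "fifty": [0, 1, 0, 2, 3]
Pattern of "event": [0, 1, 0, 2, 3]
Patterns match
Same pattern = Yes


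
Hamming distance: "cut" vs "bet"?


Comparing character by character (same length = 3):
  Pos 0: 'c' vs 'b' !=
  Pos 1: 'u' vs 'e' !=
  Pos 2: 't' vs 't' =
Hamming distance = 2


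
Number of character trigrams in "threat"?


Word: "threat" (length 6)
Number of 3-grams = length - 3 + 1 = 6 - 3 + 1
= 4


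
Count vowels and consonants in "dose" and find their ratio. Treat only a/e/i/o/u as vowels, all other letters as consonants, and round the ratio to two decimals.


Word: "dose"
Vowels (a,e,i,o,u): 2
Consonants: 2
Ratio = 2/2
= 1.00


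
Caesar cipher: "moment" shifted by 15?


Word: "moment"
Shift: 15
Each letter → (letter + shift) mod 26:
  'm' (12) + 15 = 1 → 'b'
  'o' (14) + 15 = 3 → 'd'
  'm' (12) + 15 = 1 → 'b'
  'e' (4) + 15 = 19 → 't'
  'n' (13) + 15 = 2 → 'c'
  't' (19) + 15 = 8 → 'i'
Result = "bdbtci"


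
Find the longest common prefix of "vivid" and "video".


Word 1: "vivid"
Word 2: "video"
Comparing from start:
  Pos 0: 'v' == 'v'
  Pos 1: 'i' == 'i'
  Pos 2: 'v' != 'd' (stop)
LCP = "vi" (length 2)


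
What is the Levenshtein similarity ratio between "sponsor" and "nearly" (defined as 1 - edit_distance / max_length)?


Word 1: "sponsor" (length 7)
Word 2: "nearly" (length 6)
One optimal edit sequence:
  1. delete 's'  (+1)
  2. substitute 'p' -> 'n'  (+1)
  3. substitute 'o' -> 'e'  (+1)
  4. substitute 'n' -> 'a'  (+1)
  5. substitute 's' -> 'r'  (+1)
  6. substitute 'o' -> 'l'  (+1)
  7. substitute 'r' -> 'y'  (+1)
Edit distance = 7
Max length = max(7, 6) = 7
Similarity = 1 - 7/7
= 0.0000


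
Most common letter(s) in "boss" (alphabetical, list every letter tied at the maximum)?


Word: "boss"
Letter counts:
  'b': 1
  'o': 1
  's': 2
Maximum count = 2
Most frequent = 's' (2 times each)


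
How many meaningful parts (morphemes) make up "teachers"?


Word: "teachers"
Morphemes: teach | -er | -s
Each morpheme carries meaning
= 3 morphemes


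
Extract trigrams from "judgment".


Word: "judgment" (length 8)
Number of trigrams = 8 - 3 + 1 = 6
  Position 0: "jud"
  Position 1: "udg"
  Position 2: "dgm"
  Position 3: "gme"
  Position 4: "men"
  Position 5: "ent"
Trigrams = "jud", "udg", "dgm", "gme", "men", "ent"


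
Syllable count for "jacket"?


Word: "jacket"
Syllable breakdown: jack | et
Counting: 2 parts
= 2 syllables


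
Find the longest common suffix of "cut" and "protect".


Word 1: "cut"
Word 2: "protect"
Comparing from end:
  Pos -1: 't' == 't'
  Pos -2: 'u' != 'c' (stop)
LCS = "t" (length 1)


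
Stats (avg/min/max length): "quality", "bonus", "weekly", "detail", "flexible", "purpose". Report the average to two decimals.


Lengths: "quality"=7, "bonus"=5, "weekly"=6, "detail"=6, "flexible"=8, "purpose"=7
Sum = 39, Count = 6
Average = 39/6 = 6.50
= avg=6.50, min=5, max=8


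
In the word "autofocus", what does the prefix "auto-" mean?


Prefix: auto-
Example: autofocus = auto- + focus
Meaning = self


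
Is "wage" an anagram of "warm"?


Word 1: "warm" → sorted: amrw
Word 2: "wage" → sorted: aegw
Same letters? amrw != aegw
Anagram = No


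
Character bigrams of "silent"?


Word: "silent" (length 6)
Number of bigrams = 6 - 2 + 1 = 5
  Position 0: "si"
  Position 1: "il"
  Position 2: "le"
  Position 3: "en"
  Position 4: "nt"
Bigrams = "si", "il", "le", "en", "nt"


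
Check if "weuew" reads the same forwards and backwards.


Word: "weuew"
Reversed: "weuew"
Forward == Backward? weuew == weuew
Palindrome = Yes


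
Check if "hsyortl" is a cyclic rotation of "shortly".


Word: "shortly", Candidate: "hsyortl"
Method: check if candidate is substring of word+word
"shortlyshortly" contains "hsyortl"? No
Is rotation = No


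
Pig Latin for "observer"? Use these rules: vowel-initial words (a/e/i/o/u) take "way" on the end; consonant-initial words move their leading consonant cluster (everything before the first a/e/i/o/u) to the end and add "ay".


Word: "observer"
Starts with vowel → add 'way'
Pig Latin = "observerway"


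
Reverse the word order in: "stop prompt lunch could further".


Original: "stop prompt lunch could further"
Words (1..n): stop | prompt | lunch | could | further
Reversed (n..1): further | could | lunch | prompt | stop
Result = "further could lunch prompt stop"


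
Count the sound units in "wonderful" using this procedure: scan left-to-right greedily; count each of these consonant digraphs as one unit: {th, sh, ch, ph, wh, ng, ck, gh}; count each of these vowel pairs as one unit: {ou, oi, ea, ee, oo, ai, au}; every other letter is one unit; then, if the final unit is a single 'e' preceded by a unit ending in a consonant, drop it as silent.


Word: "wonderful" (9 letters)
Left-to-right scan:
  1. 'w' (letter)
  2. 'o' (letter)
  3. 'n' (letter)
  4. 'd' (letter)
  5. 'e' (letter)
  6. 'r' (letter)
  7. 'f' (letter)
  8. 'u' (letter)
  9. 'l' (letter)
Units from scan: 9
Sound units = 9 units


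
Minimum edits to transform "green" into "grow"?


Word 1: "green" (length 5)
Word 2: "grow" (length 4)
One optimal edit sequence (insert/delete/substitute each cost 1):
  1. keep 'g'
  2. keep 'r'
  3. delete 'e'  (+1)
  4. substitute 'e' -> 'o'  (+1)
  5. substitute 'n' -> 'w'  (+1)
Total edit operations: 3
Edit distance = 3


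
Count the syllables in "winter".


Word: "winter"
Syllable breakdown: win · ter
Counting: 2 parts
= 2 syllables


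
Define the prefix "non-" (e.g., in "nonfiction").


Prefix: non-
Example: nonfiction = non- + fiction
Meaning = not


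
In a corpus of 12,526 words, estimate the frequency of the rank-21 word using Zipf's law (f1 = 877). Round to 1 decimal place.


Zipf's law: f(r) = f(1) / r
f(1) = 877
f(21) = 877 / 21
= 41.8 occurrences


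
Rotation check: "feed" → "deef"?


Word: "feed", Candidate: "deef"
Method: check if candidate is substring of word+word
"feedfeed" contains "deef"? No
Is rotation = No


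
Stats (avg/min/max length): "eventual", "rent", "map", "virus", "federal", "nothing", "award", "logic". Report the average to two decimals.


Lengths: "eventual"=8, "rent"=4, "map"=3, "virus"=5, "federal"=7, "nothing"=7, "award"=5, "logic"=5
Sum = 44, Count = 8
Average = 44/8 = 5.50
= avg=5.50, min=3, max=8


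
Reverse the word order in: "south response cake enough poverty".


Original: "south response cake enough poverty"
Words (1..n): south | response | cake | enough | poverty
Reversed (n..1): poverty | enough | cake | response | south
Result = "poverty enough cake response south"


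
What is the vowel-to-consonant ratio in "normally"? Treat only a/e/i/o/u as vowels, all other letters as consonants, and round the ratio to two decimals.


Word: "normally"
Vowels (a,e,i,o,u): 2
Consonants: 6
Ratio = 2/6
= 0.33


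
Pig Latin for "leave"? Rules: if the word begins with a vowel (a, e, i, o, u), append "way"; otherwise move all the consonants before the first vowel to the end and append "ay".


Word: "leave"
Starts with consonant(s) → move to end, add 'ay'
Consonant cluster: "l"
Pig Latin = "eavelay"


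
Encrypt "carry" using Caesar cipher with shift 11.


Word: "carry"
Shift: 11
Each letter → (letter + shift) mod 26:
  'c' (2) + 11 = 13 → 'n'
  'a' (0) + 11 = 11 → 'l'
  'r' (17) + 11 = 2 → 'c'
  'r' (17) + 11 = 2 → 'c'
  'y' (24) + 11 = 9 → 'j'
Result = "nlccj"


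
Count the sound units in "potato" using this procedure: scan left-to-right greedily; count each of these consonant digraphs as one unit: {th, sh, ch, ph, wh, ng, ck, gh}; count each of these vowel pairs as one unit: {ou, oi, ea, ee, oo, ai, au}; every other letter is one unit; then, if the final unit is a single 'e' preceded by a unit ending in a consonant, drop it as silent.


Word: "potato" (6 letters)
Left-to-right scan:
  (1) 'p' (letter)
  (2) 'o' (letter)
  (3) 't' (letter)
  (4) 'a' (letter)
  (5) 't' (letter)
  (6) 'o' (letter)
Units from scan: 6
Sound units = 6 units


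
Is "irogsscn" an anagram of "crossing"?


Word 1: "crossing" → sorted: cginorss
Word 2: "irogsscn" → sorted: cginorss
Same letters? cginorss == cginorss
Anagram = Yes


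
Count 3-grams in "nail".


Word: "nail" (length 4)
Number of 3-grams = length - 3 + 1 = 4 - 3 + 1
= 2


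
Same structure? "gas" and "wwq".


Pattern of "gas": [0, 1, 2]
Pattern of "wwq": [0, 0, 1]
Patterns do not match
Same pattern = No


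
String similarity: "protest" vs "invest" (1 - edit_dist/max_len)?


Word 1: "protest" (length 7)
Word 2: "invest" (length 6)
One optimal edit sequence:
  1. delete 'p'  (+1)
  2. substitute 'r' -> 'i'  (+1)
  3. substitute 'o' -> 'n'  (+1)
  4. substitute 't' -> 'v'  (+1)
  5. keep 'e'
  6. keep 's'
  7. keep 't'
Edit distance = 4
Max length = max(7, 6) = 7
Similarity = 1 - 4/7
= 0.4286


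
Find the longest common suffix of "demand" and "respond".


Word 1: "demand"
Word 2: "respond"
Comparing from end:
  Pos -1: 'd' == 'd'
  Pos -2: 'n' == 'n'
  Pos -3: 'a' != 'o' (stop)
LCS = "nd" (length 2)


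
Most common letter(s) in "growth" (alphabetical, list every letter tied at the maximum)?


Word: "growth"
Letter counts:
  'g': 1
  'h': 1
  'o': 1
  'r': 1
  't': 1
  'w': 1
Maximum count = 1
Most frequent = 'g', 'h', 'o', 'r', 't', 'w' (1 time each)


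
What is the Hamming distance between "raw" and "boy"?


Comparing character by character (same length = 3):
  Pos 0: 'r' vs 'b' !=
  Pos 1: 'a' vs 'o' !=
  Pos 2: 'w' vs 'y' !=
Hamming distance = 3


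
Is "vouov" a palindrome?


Word: "vouov"
Reversed: "vouov"
Forward == Backward? vouov == vouov
Palindrome = Yes


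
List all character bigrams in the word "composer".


Word: "composer" (length 8)
Number of bigrams = 8 - 2 + 1 = 7
  Position 0: "co"
  Position 1: "om"
  Position 2: "mp"
  Position 3: "po"
  Position 4: "os"
  Position 5: "se"
  Position 6: "er"
Bigrams = "co", "om", "mp", "po", "os", "se", "er"


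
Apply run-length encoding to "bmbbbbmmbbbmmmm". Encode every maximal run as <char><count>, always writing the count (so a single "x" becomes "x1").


String: "bmbbbbmmbbbmmmm"
Scanning for consecutive runs:
  'b' x 1
  'm' x 1
  'b' x 4
  'm' x 2
  'b' x 3
  'm' x 4
RLE = "b1m1b4m2b3m4"


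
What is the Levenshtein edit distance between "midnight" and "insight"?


Word 1: "midnight" (length 8)
Word 2: "insight" (length 7)
One optimal edit sequence (insert/delete/substitute each cost 1):
  1. delete 'm'  (+1)
  2. keep 'i'
  3. substitute 'd' -> 'n'  (+1)
  4. substitute 'n' -> 's'  (+1)
  5. keep 'i'
  6. keep 'g'
  7. keep 'h'
  8. keep 't'
Total edit operations: 3
Edit distance = 3


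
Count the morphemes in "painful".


Word: "painful"
Morphemes: pain | -ful
Each morpheme carries meaning
= 2 morphemes


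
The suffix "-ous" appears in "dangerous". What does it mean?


Suffix: -ous
Example: dangerous (danger + -ous)
Meaning = having quality of


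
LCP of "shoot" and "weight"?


Word 1: "shoot"
Word 2: "weight"
Comparing from start:
  Pos 0: 's' != 'w' (stop)
LCP = "" (length 0)


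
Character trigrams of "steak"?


Word: "steak" (length 5)
Number of trigrams = 5 - 3 + 1 = 3
  Position 0: "ste"
  Position 1: "tea"
  Position 2: "eak"
Trigrams = "ste", "tea", "eak"


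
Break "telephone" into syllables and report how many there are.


Word: "telephone"
Syllable breakdown: tel | e | phone
Counting: 3 parts
= 3 syllables


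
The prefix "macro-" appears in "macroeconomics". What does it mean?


Prefix: macro-
Example: macroeconomics = macro- + economics
Meaning = large


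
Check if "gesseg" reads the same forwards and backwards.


Word: "gesseg"
Reversed: "gesseg"
Forward == Backward? gesseg == gesseg
Palindrome = Yes


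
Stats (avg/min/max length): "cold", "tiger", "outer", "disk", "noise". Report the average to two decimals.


Lengths: "cold"=4, "tiger"=5, "outer"=5, "disk"=4, "noise"=5
Sum = 23, Count = 5
Average = 23/5 = 4.60
= avg=4.60, min=4, max=5


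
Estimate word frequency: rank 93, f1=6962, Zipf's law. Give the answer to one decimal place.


Zipf's law: f(r) = f(1) / r
f(1) = 6962
f(93) = 6962 / 93
= 74.9 occurrences


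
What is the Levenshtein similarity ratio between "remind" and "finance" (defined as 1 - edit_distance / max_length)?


Word 1: "remind" (length 6)
Word 2: "finance" (length 7)
One optimal edit sequence:
  1. substitute 'r' -> 'f'  (+1)
  2. substitute 'e' -> 'i'  (+1)
  3. substitute 'm' -> 'n'  (+1)
  4. substitute 'i' -> 'a'  (+1)
  5. keep 'n'
  6. insert 'c'  (+1)
  7. substitute 'd' -> 'e'  (+1)
Edit distance = 6
Max length = max(6, 7) = 7
Similarity = 1 - 6/7
= 0.1429


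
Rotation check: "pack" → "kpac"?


Word: "pack", Candidate: "kpac"
Method: check if candidate is substring of word+word
"packpack" contains "kpac"? Yes
Is rotation = Yes


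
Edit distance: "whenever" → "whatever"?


Word 1: "whenever" (length 8)
Word 2: "whatever" (length 8)
One optimal edit sequence (insert/delete/substitute each cost 1):
  1. keep 'w'
  2. keep 'h'
  3. substitute 'e' -> 'a'  (+1)
  4. substitute 'n' -> 't'  (+1)
  5. keep 'e'
  6. keep 'v'
  7. keep 'e'
  8. keep 'r'
Total edit operations: 2
Edit distance = 2


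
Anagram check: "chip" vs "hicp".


Word 1: "chip" → sorted: chip
Word 2: "hicp" → sorted: chip
Same letters? chip == chip
Anagram = Yes


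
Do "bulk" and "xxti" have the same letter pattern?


Pattern of "bulk": [0, 1, 2, 3]
Pattern of "xxti": [0, 0, 1, 2]
Patterns do not match
Same pattern = No


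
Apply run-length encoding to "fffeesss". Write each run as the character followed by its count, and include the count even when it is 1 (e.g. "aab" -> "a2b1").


String: "fffeesss"
Scanning for consecutive runs:
  'f' x 3
  'e' x 2
  's' x 3
RLE = "f3e2s3"


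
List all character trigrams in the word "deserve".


Word: "deserve" (length 7)
Number of trigrams = 7 - 3 + 1 = 5
  Position 0: "des"
  Position 1: "ese"
  Position 2: "ser"
  Position 3: "erv"
  Position 4: "rve"
Trigrams = "des", "ese", "ser", "erv", "rve"


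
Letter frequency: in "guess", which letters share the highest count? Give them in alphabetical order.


Word: "guess"
Letter counts:
  'e': 1
  'g': 1
  's': 2
  'u': 1
Maximum count = 2
Most frequent = 's' (2 times each)


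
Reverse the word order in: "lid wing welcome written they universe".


Original: "lid wing welcome written they universe"
Words (1..n): lid | wing | welcome | written | they | universe
Reversed (n..1): universe | they | written | welcome | wing | lid
Result = "universe they written welcome wing lid"


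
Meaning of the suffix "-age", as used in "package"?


Suffix: -age
As in: package -> pack + -age
Meaning = result / collection


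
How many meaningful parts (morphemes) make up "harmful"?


Word: "harmful"
Morphemes: harm | -ful
Each morpheme carries meaning
= 2 morphemes


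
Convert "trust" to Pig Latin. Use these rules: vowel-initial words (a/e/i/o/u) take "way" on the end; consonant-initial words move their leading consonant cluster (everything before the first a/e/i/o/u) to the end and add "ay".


Word: "trust"
Starts with consonant(s) → move to end, add 'ay'
Consonant cluster: "tr"
Pig Latin = "usttray"


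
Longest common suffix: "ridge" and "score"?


Word 1: "ridge"
Word 2: "score"
Comparing from end:
  Pos -1: 'e' == 'e'
  Pos -2: 'g' != 'r' (stop)
LCS = "e" (length 1)


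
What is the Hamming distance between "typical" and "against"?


Comparing character by character (same length = 7):
  Pos 0: 't' vs 'a' !=
  Pos 1: 'y' vs 'g' !=
  Pos 2: 'p' vs 'a' !=
  Pos 3: 'i' vs 'i' =
  Pos 4: 'c' vs 'n' !=
  Pos 5: 'a' vs 's' !=
  Pos 6: 'l' vs 't' !=
Hamming distance = 6


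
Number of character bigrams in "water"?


Word: "water" (length 5)
Number of 2-grams = length - 2 + 1 = 5 - 2 + 1
= 4


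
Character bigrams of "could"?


Word: "could" (length 5)
Number of bigrams = 5 - 2 + 1 = 4
  Position 0: "co"
  Position 1: "ou"
  Position 2: "ul"
  Position 3: "ld"
Bigrams = "co", "ou", "ul", "ld"


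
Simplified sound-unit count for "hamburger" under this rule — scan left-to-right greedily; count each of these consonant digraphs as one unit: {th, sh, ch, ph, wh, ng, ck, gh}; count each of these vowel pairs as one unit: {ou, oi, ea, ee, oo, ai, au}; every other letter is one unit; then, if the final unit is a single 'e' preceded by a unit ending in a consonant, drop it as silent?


Word: "hamburger" (9 letters)
Left-to-right scan:
  (1) 'h' (letter)
  (2) 'a' (letter)
  (3) 'm' (letter)
  (4) 'b' (letter)
  (5) 'u' (letter)
  (6) 'r' (letter)
  (7) 'g' (letter)
  (8) 'e' (letter)
  (9) 'r' (letter)
Units from scan: 9
Sound units = 9 units


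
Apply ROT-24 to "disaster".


Word: "disaster"
Shift: 24
Each letter → (letter + shift) mod 26:
  'd' (3) + 24 = 1 → 'b'
  'i' (8) + 24 = 6 → 'g'
  's' (18) + 24 = 16 → 'q'
  'a' (0) + 24 = 24 → 'y'
  's' (18) + 24 = 16 → 'q'
  't' (19) + 24 = 17 → 'r'
  'e' (4) + 24 = 2 → 'c'
  'r' (17) + 24 = 15 → 'p'
Result = "bgqyqrcp"


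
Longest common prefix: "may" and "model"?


Word 1: "may"
Word 2: "model"
Comparing from start:
  Pos 0: 'm' == 'm'
  Pos 1: 'a' != 'o' (stop)
LCP = "m" (length 1)


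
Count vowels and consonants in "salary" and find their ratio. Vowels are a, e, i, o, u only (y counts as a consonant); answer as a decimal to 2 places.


Word: "salary"
Vowels (a,e,i,o,u): 2
Consonants: 4
Ratio = 2/4
= 0.50


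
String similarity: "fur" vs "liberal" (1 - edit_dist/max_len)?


Word 1: "fur" (length 3)
Word 2: "liberal" (length 7)
One optimal edit sequence:
  1. insert 'l'  (+1)
  2. insert 'i'  (+1)
  3. substitute 'f' -> 'b'  (+1)
  4. substitute 'u' -> 'e'  (+1)
  5. keep 'r'
  6. insert 'a'  (+1)
  7. insert 'l'  (+1)
Edit distance = 6
Max length = max(3, 7) = 7
Similarity = 1 - 6/7
= 0.1429


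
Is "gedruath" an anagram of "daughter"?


Word 1: "daughter" → sorted: adeghrtu
Word 2: "gedruath" → sorted: adeghrtu
Same letters? adeghrtu == adeghrtu
Anagram = Yes


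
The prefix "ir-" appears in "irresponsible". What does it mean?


Prefix: ir-
Example: irresponsible = ir- + responsible
Meaning = not


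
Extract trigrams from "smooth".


Word: "smooth" (length 6)
Number of trigrams = 6 - 3 + 1 = 4
  Position 0: "smo"
  Position 1: "moo"
  Position 2: "oot"
  Position 3: "oth"
Trigrams = "smo", "moo", "oot", "oth"


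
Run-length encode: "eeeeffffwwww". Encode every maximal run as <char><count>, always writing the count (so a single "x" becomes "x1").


String: "eeeeffffwwww"
Scanning for consecutive runs:
  'e' x 4
  'f' x 4
  'w' x 4
RLE = "e4f4w4"


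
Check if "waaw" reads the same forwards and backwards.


Word: "waaw"
Reversed: "waaw"
Forward == Backward? waaw == waaw
Palindrome = Yes


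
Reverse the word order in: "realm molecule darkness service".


Original: "realm molecule darkness service"
Words (1..n): realm | molecule | darkness | service
Reversed (n..1): service | darkness | molecule | realm
Result = "service darkness molecule realm"


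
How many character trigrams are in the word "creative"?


Word: "creative" (length 8)
Number of 3-grams = length - 3 + 1 = 8 - 3 + 1
= 6


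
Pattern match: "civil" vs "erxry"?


Pattern of "civil": [0, 1, 2, 1, 3]
Pattern of "erxry": [0, 1, 2, 1, 3]
Patterns match
Same pattern = Yes


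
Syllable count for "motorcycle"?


Word: "motorcycle"
Syllable breakdown: mo / tor / cy / cle
Counting: 4 parts
= 4 syllables


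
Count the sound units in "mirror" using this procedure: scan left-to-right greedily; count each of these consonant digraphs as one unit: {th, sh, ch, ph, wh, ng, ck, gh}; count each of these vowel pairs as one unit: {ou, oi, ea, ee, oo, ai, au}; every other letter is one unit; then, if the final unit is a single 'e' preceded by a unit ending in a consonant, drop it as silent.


Word: "mirror" (6 letters)
Left-to-right scan:
  [1] 'm' (letter)
  [2] 'i' (letter)
  [3] 'r' (letter)
  [4] 'r' (letter)
  [5] 'o' (letter)
  [6] 'r' (letter)
Units from scan: 6
Sound units = 6 units


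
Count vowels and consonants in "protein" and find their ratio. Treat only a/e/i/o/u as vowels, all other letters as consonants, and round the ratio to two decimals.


Word: "protein"
Vowels (a,e,i,o,u): 3
Consonants: 4
Ratio = 3/4
= 0.75


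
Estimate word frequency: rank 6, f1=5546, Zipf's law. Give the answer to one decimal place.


Zipf's law: f(r) = f(1) / r
f(1) = 5546
f(6) = 5546 / 6
= 924.3 occurrences


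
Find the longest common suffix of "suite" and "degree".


Word 1: "suite"
Word 2: "degree"
Comparing from end:
  Pos -1: 'e' == 'e'
  Pos -2: 't' != 'e' (stop)
LCS = "e" (length 1)


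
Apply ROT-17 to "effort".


Word: "effort"
Shift: 17
Each letter → (letter + shift) mod 26:
  'e' (4) + 17 = 21 → 'v'
  'f' (5) + 17 = 22 → 'w'
  'f' (5) + 17 = 22 → 'w'
  'o' (14) + 17 = 5 → 'f'
  'r' (17) + 17 = 8 → 'i'
  't' (19) + 17 = 10 → 'k'
Result = "vwwfik"


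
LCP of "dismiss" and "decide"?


Word 1: "dismiss"
Word 2: "decide"
Comparing from start:
  Pos 0: 'd' == 'd'
  Pos 1: 'i' != 'e' (stop)
LCP = "d" (length 1)


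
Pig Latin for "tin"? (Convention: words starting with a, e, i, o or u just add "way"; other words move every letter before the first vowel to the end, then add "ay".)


Word: "tin"
Starts with consonant(s) → move to end, add 'ay'
Consonant cluster: "t"
Pig Latin = "intay"


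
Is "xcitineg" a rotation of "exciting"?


Word: "exciting", Candidate: "xcitineg"
Method: check if candidate is substring of word+word
"excitingexciting" contains "xcitineg"? No
Is rotation = No


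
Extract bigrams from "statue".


Word: "statue" (length 6)
Number of bigrams = 6 - 2 + 1 = 5
  Position 0: "st"
  Position 1: "ta"
  Position 2: "at"
  Position 3: "tu"
  Position 4: "ue"
Bigrams = "st", "ta", "at", "tu", "ue"


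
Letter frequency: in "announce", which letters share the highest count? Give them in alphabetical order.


Word: "announce"
Letter counts:
  'a': 1
  'c': 1
  'e': 1
  'n': 3
  'o': 1
  'u': 1
Maximum count = 3
Most frequent = 'n' (3 times each)


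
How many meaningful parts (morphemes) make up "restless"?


Word: "restless"
Morphemes: rest / -less
Each morpheme carries meaning
= 2 morphemes


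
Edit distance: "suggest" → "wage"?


Word 1: "suggest" (length 7)
Word 2: "wage" (length 4)
One optimal edit sequence (insert/delete/substitute each cost 1):
  1. delete 's'  (+1)
  2. substitute 'u' -> 'w'  (+1)
  3. substitute 'g' -> 'a'  (+1)
  4. keep 'g'
  5. keep 'e'
  6. delete 's'  (+1)
  7. delete 't'  (+1)
Total edit operations: 5
Edit distance = 5


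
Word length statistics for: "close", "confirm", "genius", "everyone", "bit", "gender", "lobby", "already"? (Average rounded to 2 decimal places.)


Lengths: "close"=5, "confirm"=7, "genius"=6, "everyone"=8, "bit"=3, "gender"=6, "lobby"=5, "already"=7
Sum = 47, Count = 8
Average = 47/8 = 5.88
= avg=5.88, min=3, max=8


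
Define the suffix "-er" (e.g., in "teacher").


Suffix: -er
As in: teacher -> teach + -er
Meaning = one who / more


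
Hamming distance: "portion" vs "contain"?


Comparing character by character (same length = 7):
  Pos 0: 'p' vs 'c' !=
  Pos 1: 'o' vs 'o' =
  Pos 2: 'r' vs 'n' !=
  Pos 3: 't' vs 't' =
  Pos 4: 'i' vs 'a' !=
  Pos 5: 'o' vs 'i' !=
  Pos 6: 'n' vs 'n' =
Hamming distance = 4


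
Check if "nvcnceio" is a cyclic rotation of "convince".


Word: "convince", Candidate: "nvcnceio"
Method: check if candidate is substring of word+word
"convinceconvince" contains "nvcnceio"? No
Is rotation = No


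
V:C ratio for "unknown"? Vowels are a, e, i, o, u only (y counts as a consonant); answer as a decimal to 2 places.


Word: "unknown"
Vowels (a,e,i,o,u): 2
Consonants: 5
Ratio = 2/5
= 0.40


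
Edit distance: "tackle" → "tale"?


Word 1: "tackle" (length 6)
Word 2: "tale" (length 4)
One optimal edit sequence (insert/delete/substitute each cost 1):
  1. keep 't'
  2. keep 'a'
  3. delete 'c'  (+1)
  4. delete 'k'  (+1)
  5. keep 'l'
  6. keep 'e'
Total edit operations: 2
Edit distance = 2


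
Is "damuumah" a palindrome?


Word: "damuumah"
Reversed: "hamuumad"
Forward == Backward? damuumah != hamuumad
Palindrome = No


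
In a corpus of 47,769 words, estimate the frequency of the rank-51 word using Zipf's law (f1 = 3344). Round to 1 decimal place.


Zipf's law: f(r) = f(1) / r
f(1) = 3344
f(51) = 3344 / 51
= 65.6 occurrences


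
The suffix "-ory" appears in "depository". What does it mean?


Suffix: -ory
Example: depository (deposit + -ory)
Meaning = relating to / place for


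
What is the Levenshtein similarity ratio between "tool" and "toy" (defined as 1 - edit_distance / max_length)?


Word 1: "tool" (length 4)
Word 2: "toy" (length 3)
One optimal edit sequence:
  1. keep 't'
  2. delete 'o'  (+1)
  3. keep 'o'
  4. substitute 'l' -> 'y'  (+1)
Edit distance = 2
Max length = max(4, 3) = 4
Similarity = 1 - 2/4
= 0.5000


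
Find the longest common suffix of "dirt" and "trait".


Word 1: "dirt"
Word 2: "trait"
Comparing from end:
  Pos -1: 't' == 't'
  Pos -2: 'r' != 'i' (stop)
LCS = "t" (length 1)


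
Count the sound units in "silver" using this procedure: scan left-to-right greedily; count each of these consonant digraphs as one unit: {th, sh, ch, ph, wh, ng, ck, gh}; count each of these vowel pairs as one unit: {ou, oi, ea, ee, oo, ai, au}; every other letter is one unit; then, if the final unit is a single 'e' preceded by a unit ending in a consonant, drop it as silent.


Word: "silver" (6 letters)
Left-to-right scan:
  1. 's' (letter)
  2. 'i' (letter)
  3. 'l' (letter)
  4. 'v' (letter)
  5. 'e' (letter)
  6. 'r' (letter)
Units from scan: 6
Sound units = 6 units


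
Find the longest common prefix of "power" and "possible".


Word 1: "power"
Word 2: "possible"
Comparing from start:
  Pos 0: 'p' == 'p'
  Pos 1: 'o' == 'o'
  Pos 2: 'w' != 's' (stop)
LCP = "po" (length 2)


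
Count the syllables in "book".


Word: "book"
Syllable breakdown: book
Counting: 1 part
= 1 syllable


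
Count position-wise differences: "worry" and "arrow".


Comparing character by character (same length = 5):
  Pos 0: 'w' vs 'a' !=
  Pos 1: 'o' vs 'r' !=
  Pos 2: 'r' vs 'r' =
  Pos 3: 'r' vs 'o' !=
  Pos 4: 'y' vs 'w' !=
Hamming distance = 4


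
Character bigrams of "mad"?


Word: "mad" (length 3)
Number of bigrams = 3 - 2 + 1 = 2
  Position 0: "ma"
  Position 1: "ad"
Bigrams = "ma", "ad"


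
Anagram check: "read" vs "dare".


Word 1: "read" → sorted: ader
Word 2: "dare" → sorted: ader
Same letters? ader == ader
Anagram = Yes


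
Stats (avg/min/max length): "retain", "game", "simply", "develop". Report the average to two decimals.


Lengths: "retain"=6, "game"=4, "simply"=6, "develop"=7
Sum = 23, Count = 4
Average = 23/4 = 5.75
= avg=5.75, min=4, max=7


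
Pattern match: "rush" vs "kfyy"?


Pattern of "rush": [0, 1, 2, 3]
Pattern of "kfyy": [0, 1, 2, 2]
Patterns do not match
Same pattern = No


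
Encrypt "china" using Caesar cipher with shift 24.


Word: "china"
Shift: 24
Each letter → (letter + shift) mod 26:
  'c' (2) + 24 = 0 → 'a'
  'h' (7) + 24 = 5 → 'f'
  'i' (8) + 24 = 6 → 'g'
  'n' (13) + 24 = 11 → 'l'
  'a' (0) + 24 = 24 → 'y'
Result = "afgly"


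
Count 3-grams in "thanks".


Word: "thanks" (length 6)
Number of 3-grams = length - 3 + 1 = 6 - 3 + 1
= 4


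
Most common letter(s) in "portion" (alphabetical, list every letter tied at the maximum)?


Word: "portion"
Letter counts:
  'i': 1
  'n': 1
  'o': 2
  'p': 1
  'r': 1
  't': 1
Maximum count = 2
Most frequent = 'o' (2 times each)


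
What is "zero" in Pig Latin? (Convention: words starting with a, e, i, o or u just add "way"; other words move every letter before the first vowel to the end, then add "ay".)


Word: "zero"
Starts with consonant(s) → move to end, add 'ay'
Consonant cluster: "z"
Pig Latin = "erozay"


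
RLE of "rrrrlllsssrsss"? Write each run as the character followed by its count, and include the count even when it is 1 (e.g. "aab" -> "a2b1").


String: "rrrrlllsssrsss"
Scanning for consecutive runs:
  'r' x 4
  'l' x 3
  's' x 3
  'r' x 1
  's' x 3
RLE = "r4l3s3r1s3"


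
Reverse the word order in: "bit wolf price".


Original: "bit wolf price"
Words (1..n): bit | wolf | price
Reversed (n..1): price | wolf | bit
Result = "price wolf bit"


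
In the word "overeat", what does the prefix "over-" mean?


Prefix: over-
Example: overeat = over- + eat
Meaning = excessive


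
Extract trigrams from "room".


Word: "room" (length 4)
Number of trigrams = 4 - 3 + 1 = 2
  Position 0: "roo"
  Position 1: "oom"
Trigrams = "roo", "oom"


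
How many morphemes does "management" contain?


Word: "management"
Morphemes: manage | -ment
Each morpheme carries meaning
= 2 morphemes


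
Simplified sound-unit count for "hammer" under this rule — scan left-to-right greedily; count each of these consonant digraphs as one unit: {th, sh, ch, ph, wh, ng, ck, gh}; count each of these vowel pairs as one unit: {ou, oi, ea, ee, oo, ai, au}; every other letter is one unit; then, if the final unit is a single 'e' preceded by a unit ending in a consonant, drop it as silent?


Word: "hammer" (6 letters)
Left-to-right scan:
  (1) 'h' (letter)
  (2) 'a' (letter)
  (3) 'm' (letter)
  (4) 'm' (letter)
  (5) 'e' (letter)
  (6) 'r' (letter)
Units from scan: 6
Sound units = 6 units


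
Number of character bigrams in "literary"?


Word: "literary" (length 8)
Number of 2-grams = length - 2 + 1 = 8 - 2 + 1
= 7


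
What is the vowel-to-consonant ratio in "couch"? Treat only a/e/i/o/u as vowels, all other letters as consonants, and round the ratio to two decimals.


Word: "couch"
Vowels (a,e,i,o,u): 2
Consonants: 3
Ratio = 2/3
= 0.67


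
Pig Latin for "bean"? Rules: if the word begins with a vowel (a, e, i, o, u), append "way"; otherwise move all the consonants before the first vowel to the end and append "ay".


Word: "bean"
Starts with consonant(s) → move to end, add 'ay'
Consonant cluster: "b"
Pig Latin = "eanbay"


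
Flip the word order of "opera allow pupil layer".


Original: "opera allow pupil layer"
Words (1..n): opera | allow | pupil | layer
Reversed (n..1): layer | pupil | allow | opera
Result = "layer pupil allow opera"


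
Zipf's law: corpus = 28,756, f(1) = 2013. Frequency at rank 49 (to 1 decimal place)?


Zipf's law: f(r) = f(1) / r
f(1) = 2013
f(49) = 2013 / 49
= 41.1 occurrences


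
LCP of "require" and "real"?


Word 1: "require"
Word 2: "real"
Comparing from start:
  Pos 0: 'r' == 'r'
  Pos 1: 'e' == 'e'
  Pos 2: 'q' != 'a' (stop)
LCP = "re" (length 2)


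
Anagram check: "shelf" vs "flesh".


Word 1: "shelf" → sorted: efhls
Word 2: "flesh" → sorted: efhls
Same letters? efhls == efhls
Anagram = Yes


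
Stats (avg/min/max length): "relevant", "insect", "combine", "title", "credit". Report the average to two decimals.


Lengths: "relevant"=8, "insect"=6, "combine"=7, "title"=5, "credit"=6
Sum = 32, Count = 5
Average = 32/5 = 6.40
= avg=6.40, min=5, max=8


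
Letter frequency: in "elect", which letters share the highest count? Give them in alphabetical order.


Word: "elect"
Letter counts:
  'c': 1
  'e': 2
  'l': 1
  't': 1
Maximum count = 2
Most frequent = 'e' (2 times each)


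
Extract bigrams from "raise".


Word: "raise" (length 5)
Number of bigrams = 5 - 2 + 1 = 4
  Position 0: "ra"
  Position 1: "ai"
  Position 2: "is"
  Position 3: "se"
Bigrams = "ra", "ai", "is", "se"


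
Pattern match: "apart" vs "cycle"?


Pattern of "apart": [0, 1, 0, 2, 3]
Pattern of "cycle": [0, 1, 0, 2, 3]
Patterns match
Same pattern = Yes


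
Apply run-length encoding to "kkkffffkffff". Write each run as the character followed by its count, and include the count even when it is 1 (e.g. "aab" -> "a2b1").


String: "kkkffffkffff"
Scanning for consecutive runs:
  'k' x 3
  'f' x 4
  'k' x 1
  'f' x 4
RLE = "k3f4k1f4"


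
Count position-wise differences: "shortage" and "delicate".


Comparing character by character (same length = 8):
  Pos 0: 's' vs 'd' !=
  Pos 1: 'h' vs 'e' !=
  Pos 2: 'o' vs 'l' !=
  Pos 3: 'r' vs 'i' !=
  Pos 4: 't' vs 'c' !=
  Pos 5: 'a' vs 'a' =
  Pos 6: 'g' vs 't' !=
  Pos 7: 'e' vs 'e' =
Hamming distance = 6


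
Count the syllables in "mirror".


Word: "mirror"
Syllable breakdown: mir / ror
Counting: 2 parts
= 2 syllables


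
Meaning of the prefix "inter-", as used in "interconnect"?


Prefix: inter-
As in: interconnect -> inter- + connect
Meaning = between


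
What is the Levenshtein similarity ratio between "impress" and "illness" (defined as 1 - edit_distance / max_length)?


Word 1: "impress" (length 7)
Word 2: "illness" (length 7)
One optimal edit sequence:
  1. keep 'i'
  2. substitute 'm' -> 'l'  (+1)
  3. substitute 'p' -> 'l'  (+1)
  4. substitute 'r' -> 'n'  (+1)
  5. keep 'e'
  6. keep 's'
  7. keep 's'
Edit distance = 3
Max length = max(7, 7) = 7
Similarity = 1 - 3/7
= 0.5714


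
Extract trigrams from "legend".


Word: "legend" (length 6)
Number of trigrams = 6 - 3 + 1 = 4
  Position 0: "leg"
  Position 1: "ege"
  Position 2: "gen"
  Position 3: "end"
Trigrams = "leg", "ege", "gen", "end"


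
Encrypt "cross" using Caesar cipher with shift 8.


Word: "cross"
Shift: 8
Each letter → (letter + shift) mod 26:
  'c' (2) + 8 = 10 → 'k'
  'r' (17) + 8 = 25 → 'z'
  'o' (14) + 8 = 22 → 'w'
  's' (18) + 8 = 0 → 'a'
  's' (18) + 8 = 0 → 'a'
Result = "kzwaa"


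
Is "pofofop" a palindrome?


Word: "pofofop"
Reversed: "pofofop"
Forward == Backward? pofofop == pofofop
Palindrome = Yes


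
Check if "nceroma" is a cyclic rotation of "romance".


Word: "romance", Candidate: "nceroma"
Method: check if candidate is substring of word+word
"romanceromance" contains "nceroma"? Yes
Is rotation = Yes


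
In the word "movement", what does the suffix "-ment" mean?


Suffix: -ment
As in: movement -> move + -ment
Meaning = result of action


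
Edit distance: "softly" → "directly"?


Word 1: "softly" (length 6)
Word 2: "directly" (length 8)
One optimal edit sequence (insert/delete/substitute each cost 1):
  1. insert 'd'  (+1)
  2. insert 'i'  (+1)
  3. substitute 's' -> 'r'  (+1)
  4. substitute 'o' -> 'e'  (+1)
  5. substitute 'f' -> 'c'  (+1)
  6. keep 't'
  7. keep 'l'
  8. keep 'y'
Total edit operations: 5
Edit distance = 5


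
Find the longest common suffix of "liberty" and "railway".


Word 1: "liberty"
Word 2: "railway"
Comparing from end:
  Pos -1: 'y' == 'y'
  Pos -2: 't' != 'a' (stop)
LCS = "y" (length 1)


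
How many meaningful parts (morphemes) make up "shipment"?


Word: "shipment"
Morphemes: ship | -ment
Each morpheme carries meaning
= 2 morphemes


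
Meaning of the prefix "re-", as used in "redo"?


Prefix: re-
Example: redo = re- + do
Meaning = again


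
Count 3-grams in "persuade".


Word: "persuade" (length 8)
Number of 3-grams = length - 3 + 1 = 8 - 3 + 1
= 6


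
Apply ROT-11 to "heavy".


Word: "heavy"
Shift: 11
Each letter → (letter + shift) mod 26:
  'h' (7) + 11 = 18 → 's'
  'e' (4) + 11 = 15 → 'p'
  'a' (0) + 11 = 11 → 'l'
  'v' (21) + 11 = 6 → 'g'
  'y' (24) + 11 = 9 → 'j'
Result = "splgj"


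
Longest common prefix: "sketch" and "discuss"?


Word 1: "sketch"
Word 2: "discuss"
Comparing from start:
  Pos 0: 's' != 'd' (stop)
LCP = "" (length 0)


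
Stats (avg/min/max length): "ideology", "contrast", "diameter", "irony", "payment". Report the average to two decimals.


Lengths: "ideology"=8, "contrast"=8, "diameter"=8, "irony"=5, "payment"=7
Sum = 36, Count = 5
Average = 36/5 = 7.20
= avg=7.20, min=5, max=8


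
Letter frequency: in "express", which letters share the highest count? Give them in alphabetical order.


Word: "express"
Letter counts:
  'e': 2
  'p': 1
  'r': 1
  's': 2
  'x': 1
Maximum count = 2
Most frequent = 'e', 's' (2 times each)


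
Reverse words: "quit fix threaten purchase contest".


Original: "quit fix threaten purchase contest"
Words (1..n): quit | fix | threaten | purchase | contest
Reversed (n..1): contest | purchase | threaten | fix | quit
Result = "contest purchase threaten fix quit"


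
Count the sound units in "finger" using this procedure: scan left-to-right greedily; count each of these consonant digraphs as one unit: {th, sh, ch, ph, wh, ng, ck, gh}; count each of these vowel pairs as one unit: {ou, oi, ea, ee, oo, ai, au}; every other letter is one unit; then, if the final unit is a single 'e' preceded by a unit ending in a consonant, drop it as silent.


Word: "finger" (6 letters)
Left-to-right scan:
  [1] 'f' (letter)
  [2] 'i' (letter)
  [3] 'ng' (digraph)
  [4] 'e' (letter)
  [5] 'r' (letter)
Units from scan: 5
Sound units = 5 units


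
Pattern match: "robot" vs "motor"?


Pattern of "robot": [0, 1, 2, 1, 3]
Pattern of "motor": [0, 1, 2, 1, 3]
Patterns match
Same pattern = Yes


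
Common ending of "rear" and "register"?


Word 1: "rear"
Word 2: "register"
Comparing from end:
  Pos -1: 'r' == 'r'
  Pos -2: 'a' != 'e' (stop)
LCS = "r" (length 1)


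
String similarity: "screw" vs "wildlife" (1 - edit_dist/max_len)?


Word 1: "screw" (length 5)
Word 2: "wildlife" (length 8)
One optimal edit sequence:
  1. insert 'w'  (+1)
  2. insert 'i'  (+1)
  3. insert 'l'  (+1)
  4. substitute 's' -> 'd'  (+1)
  5. substitute 'c' -> 'l'  (+1)
  6. substitute 'r' -> 'i'  (+1)
  7. substitute 'e' -> 'f'  (+1)
  8. substitute 'w' -> 'e'  (+1)
Edit distance = 8
Max length = max(5, 8) = 8
Similarity = 1 - 8/8
= 0.0000


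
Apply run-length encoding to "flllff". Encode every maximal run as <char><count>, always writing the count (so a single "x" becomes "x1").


String: "flllff"
Scanning for consecutive runs:
  'f' x 1
  'l' x 3
  'f' x 2
RLE = "f1l3f2"
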